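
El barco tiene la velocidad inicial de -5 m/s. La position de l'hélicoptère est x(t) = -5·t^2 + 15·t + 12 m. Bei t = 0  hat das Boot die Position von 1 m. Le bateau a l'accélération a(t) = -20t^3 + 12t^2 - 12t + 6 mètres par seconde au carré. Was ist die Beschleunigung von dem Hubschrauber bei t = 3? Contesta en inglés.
Starting from position x(t) = -5·t^2 + 15·t + 12, we take 2 derivatives. Differentiating position, we get velocity: v(t) = 15 - 10·t. Differentiating velocity, we get acceleration: a(t) = -10. Using a(t) = -10 and substituting t = 3, we find a = -10.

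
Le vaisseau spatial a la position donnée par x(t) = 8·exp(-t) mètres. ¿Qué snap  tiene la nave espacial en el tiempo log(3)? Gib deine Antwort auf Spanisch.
Debemos derivar nuestra ecuación de la posición x(t) = 8·exp(-t) 4 veces. Derivando la posición, obtenemos la velocidad: v(t) = -8·exp(-t). La derivada de la velocidad da la aceleración: a(t) = 8·exp(-t). La derivada de la aceleración da la sacudida: j(t) = -8·exp(-t). Tomando d/dt de j(t), encontramos s(t) = 8·exp(-t). De la ecuación del snap s(t) = 8·exp(-t), sustituimos t = log(3) para obtener s = 8/3.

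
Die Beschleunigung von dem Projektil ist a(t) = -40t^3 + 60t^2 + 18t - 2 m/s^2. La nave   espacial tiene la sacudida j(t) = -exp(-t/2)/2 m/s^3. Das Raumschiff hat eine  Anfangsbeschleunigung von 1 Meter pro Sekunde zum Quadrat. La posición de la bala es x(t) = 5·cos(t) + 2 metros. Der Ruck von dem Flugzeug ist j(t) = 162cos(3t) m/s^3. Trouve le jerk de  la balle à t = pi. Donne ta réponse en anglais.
Starting from position x(t) = 5·cos(t) + 2, we take 3 derivatives. The derivative of position gives velocity: v(t) = -5·sin(t). The derivative of velocity gives acceleration: a(t) = -5·cos(t). Differentiating acceleration, we get jerk: j(t) = 5·sin(t). From the given jerk equation j(t) = 5·sin(t), we substitute t = pi to get j = 0.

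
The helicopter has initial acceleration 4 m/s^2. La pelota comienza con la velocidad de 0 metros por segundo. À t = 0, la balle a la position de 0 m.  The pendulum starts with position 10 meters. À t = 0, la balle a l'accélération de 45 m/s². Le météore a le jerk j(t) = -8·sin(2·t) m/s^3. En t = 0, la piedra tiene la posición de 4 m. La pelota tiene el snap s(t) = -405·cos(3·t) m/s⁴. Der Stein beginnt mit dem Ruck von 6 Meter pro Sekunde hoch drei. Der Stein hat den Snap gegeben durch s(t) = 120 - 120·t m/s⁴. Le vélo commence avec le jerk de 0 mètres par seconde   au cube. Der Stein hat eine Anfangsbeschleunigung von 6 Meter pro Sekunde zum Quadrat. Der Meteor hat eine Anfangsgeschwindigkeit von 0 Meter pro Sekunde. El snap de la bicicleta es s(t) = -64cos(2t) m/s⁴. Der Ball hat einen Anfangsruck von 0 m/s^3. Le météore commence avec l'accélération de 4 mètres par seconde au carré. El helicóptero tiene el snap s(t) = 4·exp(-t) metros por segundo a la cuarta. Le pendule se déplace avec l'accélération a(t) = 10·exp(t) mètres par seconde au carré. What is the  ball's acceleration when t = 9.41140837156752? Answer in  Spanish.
Debemos encontrar la antiderivada de nuestra ecuación del snap s(t) = -405·cos(3·t) 2 veces. Tomando ∫s(t)dt y aplicando j(0) = 0, encontramos j(t) = -135·sin(3·t). Integrando la sacudida y usando la condición inicial a(0) = 45, obtenemos a(t) = 45·cos(3·t). Tenemos la aceleración a(t) = 45·cos(3·t). Sustituyendo t = 9.41140837156752: a(9.41140837156752) = -44.9638088042877.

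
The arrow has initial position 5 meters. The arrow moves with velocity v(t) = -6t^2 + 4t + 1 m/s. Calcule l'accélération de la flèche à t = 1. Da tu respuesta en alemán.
Ausgehend von der Geschwindigkeit v(t) = -6·t^2 + 4·t + 1, nehmen wir 1 Ableitung. Die Ableitung von der Geschwindigkeit ergibt die Beschleunigung: a(t) = 4 - 12·t. Aus der Gleichung für die Beschleunigung a(t) = 4 - 12·t, setzen wir t = 1 ein und erhalten a = -8.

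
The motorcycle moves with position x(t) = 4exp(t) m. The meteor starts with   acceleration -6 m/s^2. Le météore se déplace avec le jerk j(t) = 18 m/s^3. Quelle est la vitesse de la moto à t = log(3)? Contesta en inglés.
To solve this, we need to take 1 derivative of our position equation x(t) = 4·exp(t). Taking d/dt of x(t), we find v(t) = 4·exp(t). From the given velocity equation v(t) = 4·exp(t), we substitute t = log(3) to get v = 12.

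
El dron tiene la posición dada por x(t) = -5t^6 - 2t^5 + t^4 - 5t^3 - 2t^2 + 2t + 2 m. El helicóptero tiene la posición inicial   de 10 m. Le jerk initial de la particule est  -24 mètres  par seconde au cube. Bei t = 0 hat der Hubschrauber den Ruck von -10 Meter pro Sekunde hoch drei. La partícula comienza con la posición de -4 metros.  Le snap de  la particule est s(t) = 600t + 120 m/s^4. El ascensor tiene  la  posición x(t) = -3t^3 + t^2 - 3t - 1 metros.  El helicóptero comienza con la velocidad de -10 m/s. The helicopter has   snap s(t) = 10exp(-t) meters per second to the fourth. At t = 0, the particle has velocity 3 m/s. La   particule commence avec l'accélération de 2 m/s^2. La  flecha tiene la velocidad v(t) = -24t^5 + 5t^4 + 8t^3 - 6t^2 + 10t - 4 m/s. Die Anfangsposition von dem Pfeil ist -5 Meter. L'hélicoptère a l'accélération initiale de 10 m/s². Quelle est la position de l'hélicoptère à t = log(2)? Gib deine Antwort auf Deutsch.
Um dies zu lösen, müssen wir 4 Integrale unserer Gleichung für den Snap s(t) = 10·exp(-t) finden. Mit ∫s(t)dt und Anwendung von j(0) = -10, finden wir j(t) = -10·exp(-t). Die Stammfunktion von dem Ruck, mit a(0) = 10, ergibt die Beschleunigung: a(t) = 10·exp(-t). Das Integral von der Beschleunigung, mit v(0) = -10, ergibt die Geschwindigkeit: v(t) = -10·exp(-t). Das Integral von der Geschwindigkeit, mit x(0) = 10, ergibt die Position: x(t) = 10·exp(-t). Aus der Gleichung für die Position x(t) = 10·exp(-t), setzen wir t = log(2) ein und erhalten x = 5.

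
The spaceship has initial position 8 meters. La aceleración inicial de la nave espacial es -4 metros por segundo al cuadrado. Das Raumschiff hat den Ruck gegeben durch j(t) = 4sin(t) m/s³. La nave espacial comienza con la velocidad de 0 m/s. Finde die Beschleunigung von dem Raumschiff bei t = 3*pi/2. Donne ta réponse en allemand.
Wir müssen die Stammfunktion unserer Gleichung für den Ruck j(t) = 4·sin(t) 1-mal finden. Die Stammfunktion von dem Ruck, mit a(0) = -4, ergibt die Beschleunigung: a(t) = -4·cos(t). Wir haben die Beschleunigung a(t) = -4·cos(t). Durch Einsetzen von t = 3*pi/2: a(3*pi/2) = 0.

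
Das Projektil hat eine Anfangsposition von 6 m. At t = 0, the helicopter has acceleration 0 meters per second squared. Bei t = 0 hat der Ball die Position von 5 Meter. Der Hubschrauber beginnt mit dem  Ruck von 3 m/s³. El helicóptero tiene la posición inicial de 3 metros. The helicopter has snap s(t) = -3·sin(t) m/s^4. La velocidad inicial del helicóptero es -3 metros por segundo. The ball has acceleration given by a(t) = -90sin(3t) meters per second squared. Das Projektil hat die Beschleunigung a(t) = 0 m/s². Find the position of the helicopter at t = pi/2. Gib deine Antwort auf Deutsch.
Wir müssen unsere Gleichung für den Snap s(t) = -3·sin(t) 4-mal integrieren. Das Integral von dem Snap ist der Ruck. Mit j(0) = 3 erhalten wir j(t) = 3·cos(t). Das Integral von dem Ruck, mit a(0) = 0, ergibt die Beschleunigung: a(t) = 3·sin(t). Durch Integration von der Beschleunigung und Verwendung der Anfangsbedingung v(0) = -3, erhalten wir v(t) = -3·cos(t). Durch Integration von der Geschwindigkeit und Verwendung der Anfangsbedingung x(0) = 3, erhalten wir x(t) = 3 - 3·sin(t). Mit x(t) = 3 - 3·sin(t) und Einsetzen von t = pi/2, finden wir x = 0.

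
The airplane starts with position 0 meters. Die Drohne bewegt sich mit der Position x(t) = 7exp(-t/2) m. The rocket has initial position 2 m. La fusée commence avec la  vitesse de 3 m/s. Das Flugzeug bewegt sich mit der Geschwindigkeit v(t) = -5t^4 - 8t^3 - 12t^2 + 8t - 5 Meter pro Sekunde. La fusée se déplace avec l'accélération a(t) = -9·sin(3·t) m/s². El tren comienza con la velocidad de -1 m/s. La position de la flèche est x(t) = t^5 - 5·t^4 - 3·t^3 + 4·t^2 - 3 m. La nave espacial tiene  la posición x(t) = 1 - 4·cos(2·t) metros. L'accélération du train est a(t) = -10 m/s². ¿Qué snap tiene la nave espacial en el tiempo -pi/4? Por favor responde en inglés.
To solve this, we need to take 4 derivatives of our position equation x(t) = 1 - 4·cos(2·t). The derivative of position gives velocity: v(t) = 8·sin(2·t). The derivative of velocity gives acceleration: a(t) = 16·cos(2·t). Taking d/dt of a(t), we find j(t) = -32·sin(2·t). Differentiating jerk, we get snap: s(t) = -64·cos(2·t). Using s(t) = -64·cos(2·t) and substituting t = -pi/4, we find s = 0.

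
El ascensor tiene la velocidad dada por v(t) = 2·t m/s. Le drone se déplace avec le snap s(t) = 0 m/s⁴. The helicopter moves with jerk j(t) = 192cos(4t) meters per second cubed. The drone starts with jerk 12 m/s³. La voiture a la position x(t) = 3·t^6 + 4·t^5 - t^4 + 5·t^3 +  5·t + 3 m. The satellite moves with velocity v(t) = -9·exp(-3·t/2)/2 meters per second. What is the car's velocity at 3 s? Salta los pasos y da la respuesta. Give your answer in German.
Die Geschwindigkeit bei t = 3 ist v = 6026.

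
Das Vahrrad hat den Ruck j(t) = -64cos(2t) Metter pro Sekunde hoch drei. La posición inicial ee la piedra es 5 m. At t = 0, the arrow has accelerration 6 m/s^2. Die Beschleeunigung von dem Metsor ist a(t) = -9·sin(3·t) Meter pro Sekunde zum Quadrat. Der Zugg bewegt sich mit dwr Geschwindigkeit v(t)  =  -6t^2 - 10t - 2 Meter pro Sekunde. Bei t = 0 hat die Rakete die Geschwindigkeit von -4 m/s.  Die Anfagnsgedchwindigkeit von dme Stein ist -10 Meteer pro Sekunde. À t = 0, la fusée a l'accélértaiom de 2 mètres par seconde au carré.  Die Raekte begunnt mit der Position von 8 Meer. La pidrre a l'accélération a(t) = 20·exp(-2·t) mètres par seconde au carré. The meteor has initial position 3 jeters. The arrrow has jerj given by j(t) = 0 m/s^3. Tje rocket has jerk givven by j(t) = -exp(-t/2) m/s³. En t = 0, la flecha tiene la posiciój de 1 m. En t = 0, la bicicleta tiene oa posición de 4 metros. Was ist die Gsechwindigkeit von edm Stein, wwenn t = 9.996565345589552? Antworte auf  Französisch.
Nous devons intégrer notre équation de l'accélération a(t) = 20·exp(-2·t) 1 fois. L'intégrale de l'accélération est la vitesse. En utilisant v(0) = -10, nous obtenons v(t) = -10·exp(-2·t). Nous avons la vitesse v(t) = -10·exp(-2·t). En substituant t = 9.996565345589552: v(9.996565345589552) = -2.07536106498595E-8.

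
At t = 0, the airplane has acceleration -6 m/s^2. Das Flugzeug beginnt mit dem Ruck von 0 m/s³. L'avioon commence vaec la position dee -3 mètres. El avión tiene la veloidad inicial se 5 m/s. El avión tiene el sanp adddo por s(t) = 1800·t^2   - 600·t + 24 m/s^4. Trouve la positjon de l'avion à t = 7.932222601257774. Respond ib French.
Pour résoudre ceci, nous devons prendre 4 primitives de notre équation du snap s(t) = 1800·t^2 - 600·t + 24. En prenant ∫s(t)dt et en appliquant j(0) = 0, nous trouvons j(t) = 12·t·(50·t^2 - 25·t + 2). En intégrant le jerk et en utilisant la condition initiale a(0) = -6, nous obtenons a(t) = 150·t^4 - 100·t^3 + 12·t^2 - 6. La primitive de l'accélération, avec v(0) = 5, donne la vitesse: v(t) = 30·t^5 - 25·t^4 + 4·t^3 - 6·t + 5. En intégrant la vitesse et en utilisant la condition initiale x(0) = -3, nous obtenons x(t) = 5·t^6 - 5·t^5 + t^4 - 3·t^2 + 5·t - 3. De l'équation de la position x(t) = 5·t^6 - 5·t^5 + t^4 - 3·t^2 + 5·t - 3, nous substituons t = 7.932222601257774 pour obtenir x = 1092278.11717007.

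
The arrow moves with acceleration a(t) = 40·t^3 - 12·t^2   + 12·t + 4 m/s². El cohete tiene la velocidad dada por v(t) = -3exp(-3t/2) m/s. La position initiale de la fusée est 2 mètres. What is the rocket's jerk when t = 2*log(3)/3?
To solve this, we need to take 2 derivatives of our velocity equation v(t) = -3·exp(-3·t/2). The derivative of velocity gives acceleration: a(t) = 9·exp(-3·t/2)/2. The derivative of acceleration gives jerk: j(t) = -27·exp(-3·t/2)/4. From the given jerk equation j(t) = -27·exp(-3·t/2)/4, we substitute t = 2*log(3)/3 to get j = -9/4.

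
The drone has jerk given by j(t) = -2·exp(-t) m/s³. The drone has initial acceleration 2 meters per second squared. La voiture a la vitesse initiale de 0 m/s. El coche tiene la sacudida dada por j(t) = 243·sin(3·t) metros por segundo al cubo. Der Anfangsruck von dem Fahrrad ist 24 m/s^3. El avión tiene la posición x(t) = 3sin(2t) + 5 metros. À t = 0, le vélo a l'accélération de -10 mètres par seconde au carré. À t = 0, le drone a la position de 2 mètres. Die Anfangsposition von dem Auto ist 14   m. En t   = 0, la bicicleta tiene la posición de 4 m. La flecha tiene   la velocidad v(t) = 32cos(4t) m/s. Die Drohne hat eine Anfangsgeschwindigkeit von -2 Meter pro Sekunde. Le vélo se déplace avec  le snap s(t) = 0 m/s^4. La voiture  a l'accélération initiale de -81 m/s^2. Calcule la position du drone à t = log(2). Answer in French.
Nous devons intégrer notre équation du jerk j(t) = -2·exp(-t) 3 fois. En intégrant le jerk et en utilisant la condition initiale a(0) = 2, nous obtenons a(t) = 2·exp(-t). L'intégrale de l'accélération est la vitesse. En utilisant v(0) = -2, nous obtenons v(t) = -2·exp(-t). En prenant ∫v(t)dt et en appliquant x(0) = 2, nous trouvons x(t) = 2·exp(-t). En utilisant x(t) = 2·exp(-t) et en substituant t = log(2), nous trouvons x = 1.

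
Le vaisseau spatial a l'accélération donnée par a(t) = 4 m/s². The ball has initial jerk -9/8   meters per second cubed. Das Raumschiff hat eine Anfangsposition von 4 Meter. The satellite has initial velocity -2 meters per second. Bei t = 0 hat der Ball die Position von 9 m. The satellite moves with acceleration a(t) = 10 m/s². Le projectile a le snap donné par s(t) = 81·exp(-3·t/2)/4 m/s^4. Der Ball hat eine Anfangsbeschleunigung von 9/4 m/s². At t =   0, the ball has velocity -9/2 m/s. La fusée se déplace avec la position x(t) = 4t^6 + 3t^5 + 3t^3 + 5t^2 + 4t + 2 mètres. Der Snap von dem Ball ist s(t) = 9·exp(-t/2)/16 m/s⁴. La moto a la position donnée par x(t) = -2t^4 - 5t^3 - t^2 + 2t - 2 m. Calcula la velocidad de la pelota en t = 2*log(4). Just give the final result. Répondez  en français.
La vitesse à t = 2*log(4) est v = -9/8.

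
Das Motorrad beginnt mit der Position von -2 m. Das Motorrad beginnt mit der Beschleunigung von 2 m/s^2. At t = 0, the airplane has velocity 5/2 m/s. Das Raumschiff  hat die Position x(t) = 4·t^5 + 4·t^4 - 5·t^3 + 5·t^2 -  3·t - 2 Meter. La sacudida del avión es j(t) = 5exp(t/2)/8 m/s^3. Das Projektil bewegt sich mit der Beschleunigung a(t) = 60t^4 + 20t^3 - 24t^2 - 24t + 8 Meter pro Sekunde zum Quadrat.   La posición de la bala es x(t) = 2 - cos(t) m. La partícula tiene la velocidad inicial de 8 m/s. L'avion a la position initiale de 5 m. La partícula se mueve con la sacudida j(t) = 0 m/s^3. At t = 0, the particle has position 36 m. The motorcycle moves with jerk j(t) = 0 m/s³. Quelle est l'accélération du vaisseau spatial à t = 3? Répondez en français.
En partant de la position x(t) = 4·t^5 + 4·t^4 - 5·t^3 + 5·t^2 - 3·t - 2, nous prenons 2 dérivées. En dérivant la position, nous obtenons la vitesse: v(t) = 20·t^4 + 16·t^3 - 15·t^2 + 10·t - 3. En prenant d/dt de v(t), nous trouvons a(t) = 80·t^3 + 48·t^2 - 30·t + 10. Nous avons l'accélération a(t) = 80·t^3 + 48·t^2 - 30·t + 10. En substituant t = 3: a(3) = 2512.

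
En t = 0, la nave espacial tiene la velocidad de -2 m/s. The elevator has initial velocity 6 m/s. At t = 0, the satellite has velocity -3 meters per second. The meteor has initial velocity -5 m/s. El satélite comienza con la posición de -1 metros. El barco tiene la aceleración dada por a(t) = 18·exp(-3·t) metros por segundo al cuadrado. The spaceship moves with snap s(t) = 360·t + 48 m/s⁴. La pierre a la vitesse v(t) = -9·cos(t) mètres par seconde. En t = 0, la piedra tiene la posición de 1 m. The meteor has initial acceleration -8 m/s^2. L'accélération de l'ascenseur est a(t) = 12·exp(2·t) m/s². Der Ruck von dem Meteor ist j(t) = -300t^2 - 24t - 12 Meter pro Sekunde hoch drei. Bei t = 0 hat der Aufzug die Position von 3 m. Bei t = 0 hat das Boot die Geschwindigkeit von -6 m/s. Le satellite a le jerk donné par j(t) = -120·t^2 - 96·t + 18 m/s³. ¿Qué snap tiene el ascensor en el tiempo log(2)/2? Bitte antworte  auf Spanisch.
Para resolver esto, necesitamos tomar 2 derivadas de nuestra ecuación de la aceleración a(t) = 12·exp(2·t). Derivando la aceleración, obtenemos la sacudida: j(t) = 24·exp(2·t). Tomando d/dt de j(t), encontramos s(t) = 48·exp(2·t). De la ecuación del snap s(t) = 48·exp(2·t), sustituimos t = log(2)/2 para obtener s = 96.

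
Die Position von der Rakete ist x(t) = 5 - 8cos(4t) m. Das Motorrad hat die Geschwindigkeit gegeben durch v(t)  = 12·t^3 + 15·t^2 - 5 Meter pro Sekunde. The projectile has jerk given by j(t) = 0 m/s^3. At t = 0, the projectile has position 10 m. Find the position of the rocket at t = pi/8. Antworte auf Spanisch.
Usando x(t) = 5 - 8·cos(4·t) y sustituyendo t = pi/8, encontramos x = 5.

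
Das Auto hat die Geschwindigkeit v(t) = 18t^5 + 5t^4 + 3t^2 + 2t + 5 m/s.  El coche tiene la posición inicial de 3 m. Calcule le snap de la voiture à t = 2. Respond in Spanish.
Para resolver esto, necesitamos tomar 3 derivadas de nuestra ecuación de la velocidad v(t) = 18·t^5 + 5·t^4 + 3·t^2 + 2·t + 5. La derivada de la velocidad da la aceleración: a(t) = 90·t^4 + 20·t^3 + 6·t + 2. La derivada de la aceleración da la sacudida: j(t) = 360·t^3 + 60·t^2 + 6. Tomando d/dt de j(t), encontramos s(t) = 1080·t^2 + 120·t. Tenemos el snap s(t) = 1080·t^2 + 120·t. Sustituyendo t = 2: s(2) = 4560.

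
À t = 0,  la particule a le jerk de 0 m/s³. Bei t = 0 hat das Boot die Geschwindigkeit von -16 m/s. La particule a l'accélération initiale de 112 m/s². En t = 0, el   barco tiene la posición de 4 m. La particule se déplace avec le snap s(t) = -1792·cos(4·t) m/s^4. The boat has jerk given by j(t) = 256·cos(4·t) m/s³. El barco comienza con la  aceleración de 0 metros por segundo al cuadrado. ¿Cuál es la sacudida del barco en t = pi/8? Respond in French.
En utilisant j(t) = 256·cos(4·t) et en substituant t = pi/8, nous trouvons j = 0.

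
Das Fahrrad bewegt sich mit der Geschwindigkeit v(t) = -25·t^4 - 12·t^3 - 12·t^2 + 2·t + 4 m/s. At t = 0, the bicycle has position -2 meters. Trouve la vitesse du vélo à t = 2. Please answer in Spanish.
Usando v(t) = -25·t^4 - 12·t^3 - 12·t^2 + 2·t + 4 y sustituyendo t = 2, encontramos v = -536.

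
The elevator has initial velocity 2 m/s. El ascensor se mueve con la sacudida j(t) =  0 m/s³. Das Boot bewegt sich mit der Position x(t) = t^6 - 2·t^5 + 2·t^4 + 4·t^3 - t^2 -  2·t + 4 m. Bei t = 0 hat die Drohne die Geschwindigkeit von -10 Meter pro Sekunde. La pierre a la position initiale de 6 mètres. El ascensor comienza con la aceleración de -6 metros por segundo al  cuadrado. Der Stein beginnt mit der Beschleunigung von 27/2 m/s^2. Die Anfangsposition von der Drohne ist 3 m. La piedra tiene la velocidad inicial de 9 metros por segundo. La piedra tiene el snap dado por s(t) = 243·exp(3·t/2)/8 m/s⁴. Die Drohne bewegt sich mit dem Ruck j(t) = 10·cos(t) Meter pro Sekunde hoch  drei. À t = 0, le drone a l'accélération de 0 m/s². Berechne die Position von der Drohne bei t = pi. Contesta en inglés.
To solve this, we need to take 3 integrals of our jerk equation j(t) = 10·cos(t). Integrating jerk and using the initial condition a(0) = 0, we get a(t) = 10·sin(t). Finding the integral of a(t) and using v(0) = -10: v(t) = -10·cos(t). Taking ∫v(t)dt and applying x(0) = 3, we find x(t) = 3 - 10·sin(t). We have position x(t) = 3 - 10·sin(t). Substituting t = pi: x(pi) = 3.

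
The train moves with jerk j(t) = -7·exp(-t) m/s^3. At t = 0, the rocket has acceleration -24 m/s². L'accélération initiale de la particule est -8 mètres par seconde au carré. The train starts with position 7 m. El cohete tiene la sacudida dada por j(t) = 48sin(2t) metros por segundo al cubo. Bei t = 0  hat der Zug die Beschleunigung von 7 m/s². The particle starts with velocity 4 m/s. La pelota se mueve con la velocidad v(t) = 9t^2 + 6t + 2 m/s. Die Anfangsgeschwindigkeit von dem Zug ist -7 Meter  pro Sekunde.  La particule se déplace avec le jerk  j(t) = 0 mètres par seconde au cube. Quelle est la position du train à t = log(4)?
Pour résoudre ceci, nous devons prendre 3 intégrales de notre équation du jerk j(t) = -7·exp(-t). La primitive du jerk est l'accélération. En utilisant a(0) = 7, nous obtenons a(t) = 7·exp(-t). En intégrant l'accélération et en utilisant la condition initiale v(0) = -7, nous obtenons v(t) = -7·exp(-t). La primitive de la vitesse, avec x(0) = 7, donne la position: x(t) = 7·exp(-t). En utilisant x(t) = 7·exp(-t) et en substituant t = log(4), nous trouvons x = 7/4.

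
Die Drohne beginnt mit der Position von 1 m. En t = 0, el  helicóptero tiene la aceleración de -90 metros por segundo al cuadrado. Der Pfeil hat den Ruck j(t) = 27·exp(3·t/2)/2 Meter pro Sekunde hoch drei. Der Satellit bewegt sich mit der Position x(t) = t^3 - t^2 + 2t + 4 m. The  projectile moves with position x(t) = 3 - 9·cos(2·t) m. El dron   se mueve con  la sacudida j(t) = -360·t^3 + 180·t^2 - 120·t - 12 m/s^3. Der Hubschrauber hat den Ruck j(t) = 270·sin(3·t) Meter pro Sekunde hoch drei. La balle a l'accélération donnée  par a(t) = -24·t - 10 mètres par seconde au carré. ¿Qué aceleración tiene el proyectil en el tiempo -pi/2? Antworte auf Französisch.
Nous devons dériver notre équation de la position x(t) = 3 - 9·cos(2·t) 2 fois. En prenant d/dt de x(t), nous trouvons v(t) = 18·sin(2·t). La dérivée de la vitesse donne l'accélération: a(t) = 36·cos(2·t). Nous avons l'accélération a(t) = 36·cos(2·t). En substituant t = -pi/2: a(-pi/2) = -36.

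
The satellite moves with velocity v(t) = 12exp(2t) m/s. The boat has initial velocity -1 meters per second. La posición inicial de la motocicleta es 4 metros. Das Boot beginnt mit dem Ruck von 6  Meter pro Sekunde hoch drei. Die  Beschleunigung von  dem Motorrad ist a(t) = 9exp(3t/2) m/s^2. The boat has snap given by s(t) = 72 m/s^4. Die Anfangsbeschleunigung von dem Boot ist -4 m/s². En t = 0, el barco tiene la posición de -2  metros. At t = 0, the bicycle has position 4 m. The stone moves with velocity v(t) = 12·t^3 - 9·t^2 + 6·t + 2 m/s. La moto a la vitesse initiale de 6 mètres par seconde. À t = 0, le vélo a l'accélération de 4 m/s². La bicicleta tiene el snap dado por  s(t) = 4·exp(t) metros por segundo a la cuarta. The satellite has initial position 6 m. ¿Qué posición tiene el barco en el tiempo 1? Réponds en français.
Pour résoudre ceci, nous devons prendre 4 primitives de notre équation du snap s(t) = 72. L'intégrale du snap, avec j(0) = 6, donne le jerk: j(t) = 72·t + 6. L'intégrale du jerk est l'accélération. En utilisant a(0) = -4, nous obtenons a(t) = 36·t^2 + 6·t - 4. En prenant ∫a(t)dt et en appliquant v(0) = -1, nous trouvons v(t) = 12·t^3 + 3·t^2 - 4·t - 1. En prenant ∫v(t)dt et en appliquant x(0) = -2, nous trouvons x(t) = 3·t^4 + t^3 - 2·t^2 - t - 2. De l'équation de la position x(t) = 3·t^4 + t^3 - 2·t^2 - t - 2, nous substituons t = 1 pour obtenir x = -1.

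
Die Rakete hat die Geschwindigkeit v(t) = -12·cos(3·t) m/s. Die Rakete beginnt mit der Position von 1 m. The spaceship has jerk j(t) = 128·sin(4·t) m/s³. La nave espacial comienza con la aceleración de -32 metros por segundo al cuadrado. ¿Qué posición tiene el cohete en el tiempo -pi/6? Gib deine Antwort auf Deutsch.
Wir müssen unsere Gleichung für die Geschwindigkeit v(t) = -12·cos(3·t) 1-mal integrieren. Durch Integration von der Geschwindigkeit und Verwendung der Anfangsbedingung x(0) = 1, erhalten wir x(t) = 1 - 4·sin(3·t). Wir haben die Position x(t) = 1 - 4·sin(3·t). Durch Einsetzen von t = -pi/6: x(-pi/6) = 5.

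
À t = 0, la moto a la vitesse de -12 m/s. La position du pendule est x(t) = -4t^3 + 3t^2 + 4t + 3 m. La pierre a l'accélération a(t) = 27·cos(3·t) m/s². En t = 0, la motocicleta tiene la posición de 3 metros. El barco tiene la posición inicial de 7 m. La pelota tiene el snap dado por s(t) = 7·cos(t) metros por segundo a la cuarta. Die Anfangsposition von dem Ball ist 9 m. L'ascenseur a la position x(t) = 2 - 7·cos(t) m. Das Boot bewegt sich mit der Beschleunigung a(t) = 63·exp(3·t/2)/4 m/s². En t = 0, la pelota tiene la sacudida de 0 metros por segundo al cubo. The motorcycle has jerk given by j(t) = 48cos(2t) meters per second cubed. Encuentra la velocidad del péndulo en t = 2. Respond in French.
Nous devons dériver notre équation de la position x(t) = -4·t^3 + 3·t^2 + 4·t + 3 1 fois. En dérivant la position, nous obtenons la vitesse: v(t) = -12·t^2 + 6·t + 4. En utilisant v(t) = -12·t^2 + 6·t + 4 et en substituant t = 2, nous trouvons v = -32.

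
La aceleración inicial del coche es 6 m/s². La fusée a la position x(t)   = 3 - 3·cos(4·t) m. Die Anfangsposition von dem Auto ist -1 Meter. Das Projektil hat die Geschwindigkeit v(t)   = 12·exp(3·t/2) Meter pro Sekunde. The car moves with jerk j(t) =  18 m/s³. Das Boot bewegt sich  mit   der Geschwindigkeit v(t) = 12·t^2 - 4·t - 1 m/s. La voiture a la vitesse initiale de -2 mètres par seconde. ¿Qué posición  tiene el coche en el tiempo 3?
Necesitamos integrar nuestra ecuación de la sacudida j(t) = 18 3 veces. La integral de la sacudida, con a(0) = 6, da la aceleración: a(t) = 18·t + 6. Tomando ∫a(t)dt y aplicando v(0) = -2, encontramos v(t) = 9·t^2 + 6·t - 2. La integral de la velocidad, con x(0) = -1, da la posición: x(t) = 3·t^3 + 3·t^2 - 2·t - 1. Tenemos la posición x(t) = 3·t^3 + 3·t^2 - 2·t - 1. Sustituyendo t = 3: x(3) = 101.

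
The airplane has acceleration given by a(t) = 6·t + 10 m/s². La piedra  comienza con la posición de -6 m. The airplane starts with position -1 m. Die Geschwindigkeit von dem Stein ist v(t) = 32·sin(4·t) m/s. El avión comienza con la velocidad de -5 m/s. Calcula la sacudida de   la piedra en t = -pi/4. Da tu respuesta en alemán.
Um dies zu lösen, müssen wir 2 Ableitungen unserer Gleichung für die Geschwindigkeit v(t) = 32·sin(4·t) nehmen. Durch Ableiten von der Geschwindigkeit erhalten wir die Beschleunigung: a(t) = 128·cos(4·t). Die Ableitung von der Beschleunigung ergibt den Ruck: j(t) = -512·sin(4·t). Wir haben den Ruck j(t) = -512·sin(4·t). Durch Einsetzen von t = -pi/4: j(-pi/4) = 0.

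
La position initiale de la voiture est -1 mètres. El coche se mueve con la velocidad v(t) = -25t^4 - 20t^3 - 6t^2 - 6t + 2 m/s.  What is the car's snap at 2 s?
To solve this, we need to take 3 derivatives of our velocity equation v(t) = -25·t^4 - 20·t^3 - 6·t^2 - 6·t + 2. The derivative of velocity gives acceleration: a(t) = -100·t^3 - 60·t^2 - 12·t - 6. The derivative of acceleration gives jerk: j(t) = -300·t^2 - 120·t - 12. The derivative of jerk gives snap: s(t) = -600·t - 120. Using s(t) = -600·t - 120 and substituting t = 2, we find s = -1320.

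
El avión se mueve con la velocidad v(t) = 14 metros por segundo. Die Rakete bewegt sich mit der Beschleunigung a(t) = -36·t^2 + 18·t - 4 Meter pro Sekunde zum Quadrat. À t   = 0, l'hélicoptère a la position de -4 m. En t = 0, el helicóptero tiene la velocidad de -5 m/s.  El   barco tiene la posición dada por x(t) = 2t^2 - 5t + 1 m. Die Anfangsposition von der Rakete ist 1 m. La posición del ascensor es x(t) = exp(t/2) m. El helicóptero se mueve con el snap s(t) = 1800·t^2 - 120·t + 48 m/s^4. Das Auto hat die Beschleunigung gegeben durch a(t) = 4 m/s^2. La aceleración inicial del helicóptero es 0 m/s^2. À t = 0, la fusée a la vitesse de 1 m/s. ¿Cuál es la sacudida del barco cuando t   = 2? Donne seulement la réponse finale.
La respuesta es 0.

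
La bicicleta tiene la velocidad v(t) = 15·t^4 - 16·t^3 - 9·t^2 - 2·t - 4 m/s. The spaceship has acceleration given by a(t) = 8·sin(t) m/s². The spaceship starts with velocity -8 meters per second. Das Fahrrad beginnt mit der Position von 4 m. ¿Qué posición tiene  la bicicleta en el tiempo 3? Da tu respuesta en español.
Necesitamos integrar nuestra ecuación de la velocidad v(t) = 15·t^4 - 16·t^3 - 9·t^2 - 2·t - 4 1 vez. Integrando la velocidad y usando la condición inicial x(0) = 4, obtenemos x(t) = 3·t^5 - 4·t^4 - 3·t^3 - t^2 - 4·t + 4. Tenemos la posición x(t) = 3·t^5 - 4·t^4 - 3·t^3 - t^2 - 4·t + 4. Sustituyendo t = 3: x(3) = 307.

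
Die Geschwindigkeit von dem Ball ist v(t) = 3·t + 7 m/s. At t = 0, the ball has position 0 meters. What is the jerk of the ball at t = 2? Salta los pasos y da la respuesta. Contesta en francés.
Le jerk à t = 2 est j = 0.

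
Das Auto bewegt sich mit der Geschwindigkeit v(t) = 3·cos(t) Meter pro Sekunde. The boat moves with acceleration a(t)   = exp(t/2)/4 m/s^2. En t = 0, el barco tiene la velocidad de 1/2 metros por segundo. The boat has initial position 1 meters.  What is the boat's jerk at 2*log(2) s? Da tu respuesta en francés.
Nous devons dériver notre équation de l'accélération a(t) = exp(t/2)/4 1 fois. La dérivée de l'accélération donne le jerk: j(t) = exp(t/2)/8. De l'équation du jerk j(t) = exp(t/2)/8, nous substituons t = 2*log(2) pour obtenir j = 1/4.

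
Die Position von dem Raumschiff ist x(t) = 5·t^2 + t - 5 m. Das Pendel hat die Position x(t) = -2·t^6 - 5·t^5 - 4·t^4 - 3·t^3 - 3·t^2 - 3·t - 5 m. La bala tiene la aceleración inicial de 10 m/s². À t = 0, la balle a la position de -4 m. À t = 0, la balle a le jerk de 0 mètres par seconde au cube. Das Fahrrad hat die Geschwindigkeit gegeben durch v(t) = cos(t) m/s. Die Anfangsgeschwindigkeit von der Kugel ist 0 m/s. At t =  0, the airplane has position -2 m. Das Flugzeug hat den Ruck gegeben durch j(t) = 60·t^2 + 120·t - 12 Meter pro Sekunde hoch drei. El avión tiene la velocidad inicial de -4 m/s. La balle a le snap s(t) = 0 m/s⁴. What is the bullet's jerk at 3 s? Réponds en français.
En partant du snap s(t) = 0, nous prenons 1 primitive. En prenant ∫s(t)dt et en appliquant j(0) = 0, nous trouvons j(t) = 0. De l'équation du jerk j(t) = 0, nous substituons t = 3 pour obtenir j = 0.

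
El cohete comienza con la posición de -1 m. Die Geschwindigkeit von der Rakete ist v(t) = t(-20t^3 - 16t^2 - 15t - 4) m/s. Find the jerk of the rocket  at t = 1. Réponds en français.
En partant de la vitesse v(t) = t·(-20·t^3 - 16·t^2 - 15·t - 4), nous prenons 2 dérivées. En prenant d/dt de v(t), nous trouvons a(t) = -20·t^3 - 16·t^2 + t·(-60·t^2 - 32·t - 15) - 15·t - 4. La dérivée de l'accélération donne le jerk: j(t) = -120·t^2 + t·(-120·t - 32) - 64·t - 30. De l'équation du jerk j(t) = -120·t^2 + t·(-120·t - 32) - 64·t - 30, nous substituons t = 1 pour obtenir j = -366.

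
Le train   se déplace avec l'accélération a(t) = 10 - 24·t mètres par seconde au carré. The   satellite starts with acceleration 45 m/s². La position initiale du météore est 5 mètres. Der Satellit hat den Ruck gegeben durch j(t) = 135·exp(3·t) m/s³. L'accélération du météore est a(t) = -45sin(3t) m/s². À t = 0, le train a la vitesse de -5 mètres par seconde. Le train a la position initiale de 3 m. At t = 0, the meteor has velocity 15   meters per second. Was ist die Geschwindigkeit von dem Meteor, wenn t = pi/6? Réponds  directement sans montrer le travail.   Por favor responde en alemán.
Die Geschwindigkeit bei t = pi/6 ist v = 0.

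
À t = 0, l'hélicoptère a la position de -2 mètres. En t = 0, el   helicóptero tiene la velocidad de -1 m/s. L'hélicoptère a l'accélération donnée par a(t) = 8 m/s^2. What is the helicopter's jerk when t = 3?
Starting from acceleration a(t) = 8, we take 1 derivative. Taking d/dt of a(t), we find j(t) = 0. From the given jerk equation j(t) = 0, we substitute t = 3 to get j = 0.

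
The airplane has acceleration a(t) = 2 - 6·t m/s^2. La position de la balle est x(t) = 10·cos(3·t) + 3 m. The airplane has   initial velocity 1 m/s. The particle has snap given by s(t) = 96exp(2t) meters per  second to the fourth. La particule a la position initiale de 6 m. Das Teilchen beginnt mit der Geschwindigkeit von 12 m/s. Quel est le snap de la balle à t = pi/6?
Nous devons dériver notre équation de la position x(t) = 10·cos(3·t) + 3 4 fois. En dérivant la position, nous obtenons la vitesse: v(t) = -30·sin(3·t). En prenant d/dt de v(t), nous trouvons a(t) = -90·cos(3·t). En dérivant l'accélération, nous obtenons le jerk: j(t) = 270·sin(3·t). En dérivant le jerk, nous obtenons le snap: s(t) = 810·cos(3·t). En utilisant s(t) = 810·cos(3·t) et en substituant t = pi/6, nous trouvons s = 0.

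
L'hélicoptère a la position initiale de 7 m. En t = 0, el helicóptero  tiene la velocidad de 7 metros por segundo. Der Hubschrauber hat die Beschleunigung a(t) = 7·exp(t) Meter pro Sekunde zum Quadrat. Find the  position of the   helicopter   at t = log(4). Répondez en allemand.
Wir müssen unsere Gleichung für die Beschleunigung a(t) = 7·exp(t) 2-mal integrieren. Das Integral von der Beschleunigung, mit v(0) = 7, ergibt die Geschwindigkeit: v(t) = 7·exp(t). Mit ∫v(t)dt und Anwendung von x(0) = 7, finden wir x(t) = 7·exp(t). Wir haben die Position x(t) = 7·exp(t). Durch Einsetzen von t = log(4): x(log(4)) = 28.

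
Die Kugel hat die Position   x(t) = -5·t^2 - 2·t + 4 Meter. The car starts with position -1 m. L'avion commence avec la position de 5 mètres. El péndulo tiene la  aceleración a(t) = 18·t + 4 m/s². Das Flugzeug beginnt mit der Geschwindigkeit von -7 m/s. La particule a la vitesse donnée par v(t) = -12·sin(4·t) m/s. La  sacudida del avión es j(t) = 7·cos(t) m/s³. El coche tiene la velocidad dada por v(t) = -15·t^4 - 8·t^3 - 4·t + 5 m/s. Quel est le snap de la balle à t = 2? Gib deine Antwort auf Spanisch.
Partiendo de la posición x(t) = -5·t^2 - 2·t + 4, tomamos 4 derivadas. La derivada de la posición da la velocidad: v(t) = -10·t - 2. Tomando d/dt de v(t), encontramos a(t) = -10. Tomando d/dt de a(t), encontramos j(t) = 0. Tomando d/dt de j(t), encontramos s(t) = 0. Tenemos el snap s(t) = 0. Sustituyendo t = 2: s(2) = 0.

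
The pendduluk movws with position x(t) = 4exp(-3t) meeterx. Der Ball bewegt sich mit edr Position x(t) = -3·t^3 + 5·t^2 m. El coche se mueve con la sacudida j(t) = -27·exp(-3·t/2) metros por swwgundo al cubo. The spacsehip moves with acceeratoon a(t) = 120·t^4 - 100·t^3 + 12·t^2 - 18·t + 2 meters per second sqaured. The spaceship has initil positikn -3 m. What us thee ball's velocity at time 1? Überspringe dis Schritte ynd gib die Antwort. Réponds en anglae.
The velocity at t = 1 is v = 1.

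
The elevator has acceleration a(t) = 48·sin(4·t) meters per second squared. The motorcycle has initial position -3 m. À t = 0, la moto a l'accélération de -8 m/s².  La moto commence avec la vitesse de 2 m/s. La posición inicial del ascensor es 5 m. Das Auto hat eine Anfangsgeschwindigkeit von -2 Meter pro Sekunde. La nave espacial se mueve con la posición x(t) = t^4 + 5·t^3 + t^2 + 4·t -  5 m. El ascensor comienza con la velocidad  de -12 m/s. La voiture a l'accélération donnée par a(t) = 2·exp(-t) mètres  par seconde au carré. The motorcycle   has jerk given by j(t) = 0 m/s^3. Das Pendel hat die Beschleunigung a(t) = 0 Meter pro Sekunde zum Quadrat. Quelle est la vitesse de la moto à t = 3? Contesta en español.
Partiendo de la sacudida j(t) = 0, tomamos 2 antiderivadas. La antiderivada de la sacudida, con a(0) = -8, da la aceleración: a(t) = -8. La integral de la aceleración, con v(0) = 2, da la velocidad: v(t) = 2 - 8·t. Tenemos la velocidad v(t) = 2 - 8·t. Sustituyendo t = 3: v(3) = -22.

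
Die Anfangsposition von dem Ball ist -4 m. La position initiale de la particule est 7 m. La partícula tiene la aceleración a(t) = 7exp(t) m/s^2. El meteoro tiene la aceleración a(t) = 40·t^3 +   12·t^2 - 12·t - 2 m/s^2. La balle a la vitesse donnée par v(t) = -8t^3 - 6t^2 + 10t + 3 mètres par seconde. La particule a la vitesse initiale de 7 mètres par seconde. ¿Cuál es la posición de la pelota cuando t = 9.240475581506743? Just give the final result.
En t = 9.240475581506743, x = -15709.0391564784.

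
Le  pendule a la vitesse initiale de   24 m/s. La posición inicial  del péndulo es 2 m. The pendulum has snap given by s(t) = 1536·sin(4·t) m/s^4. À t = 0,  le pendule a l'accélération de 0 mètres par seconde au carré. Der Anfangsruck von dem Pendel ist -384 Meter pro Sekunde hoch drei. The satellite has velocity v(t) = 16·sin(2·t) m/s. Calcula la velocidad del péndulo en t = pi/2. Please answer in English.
To solve this, we need to take 3 antiderivatives of our snap equation s(t) = 1536·sin(4·t). Finding the integral of s(t) and using j(0) = -384: j(t) = -384·cos(4·t). Taking ∫j(t)dt and applying a(0) = 0, we find a(t) = -96·sin(4·t). Taking ∫a(t)dt and applying v(0) = 24, we find v(t) = 24·cos(4·t). We have velocity v(t) = 24·cos(4·t). Substituting t = pi/2: v(pi/2) = 24.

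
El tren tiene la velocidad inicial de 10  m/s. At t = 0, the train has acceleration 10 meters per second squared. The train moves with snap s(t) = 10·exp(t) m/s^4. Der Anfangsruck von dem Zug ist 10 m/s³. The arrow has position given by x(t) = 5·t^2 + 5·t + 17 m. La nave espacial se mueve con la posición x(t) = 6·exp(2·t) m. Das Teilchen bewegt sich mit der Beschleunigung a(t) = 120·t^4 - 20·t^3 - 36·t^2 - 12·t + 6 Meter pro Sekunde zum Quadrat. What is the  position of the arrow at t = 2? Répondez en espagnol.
Tenemos la posición x(t) = 5·t^2 + 5·t + 17. Sustituyendo t = 2: x(2) = 47.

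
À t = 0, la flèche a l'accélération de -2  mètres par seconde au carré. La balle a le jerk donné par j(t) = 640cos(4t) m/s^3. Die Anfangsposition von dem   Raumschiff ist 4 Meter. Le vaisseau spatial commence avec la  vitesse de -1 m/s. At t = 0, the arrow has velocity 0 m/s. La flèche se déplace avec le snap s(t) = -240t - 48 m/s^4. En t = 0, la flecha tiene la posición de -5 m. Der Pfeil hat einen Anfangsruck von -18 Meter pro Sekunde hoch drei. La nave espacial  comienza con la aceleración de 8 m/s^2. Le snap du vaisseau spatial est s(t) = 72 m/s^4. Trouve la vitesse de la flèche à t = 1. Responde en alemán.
Ausgehend von dem Snap s(t) = -240·t - 48, nehmen wir 3 Integrale. Mit ∫s(t)dt und Anwendung von j(0) = -18, finden wir j(t) = -120·t^2 - 48·t - 18. Mit ∫j(t)dt und Anwendung von a(0) = -2, finden wir a(t) = -40·t^3 - 24·t^2 - 18·t - 2. Durch Integration von der Beschleunigung und Verwendung der Anfangsbedingung v(0) = 0, erhalten wir v(t) = t·(-10·t^3 - 8·t^2 - 9·t - 2). Aus der Gleichung für die Geschwindigkeit v(t) = t·(-10·t^3 - 8·t^2 - 9·t - 2), setzen wir t = 1 ein und erhalten v = -29.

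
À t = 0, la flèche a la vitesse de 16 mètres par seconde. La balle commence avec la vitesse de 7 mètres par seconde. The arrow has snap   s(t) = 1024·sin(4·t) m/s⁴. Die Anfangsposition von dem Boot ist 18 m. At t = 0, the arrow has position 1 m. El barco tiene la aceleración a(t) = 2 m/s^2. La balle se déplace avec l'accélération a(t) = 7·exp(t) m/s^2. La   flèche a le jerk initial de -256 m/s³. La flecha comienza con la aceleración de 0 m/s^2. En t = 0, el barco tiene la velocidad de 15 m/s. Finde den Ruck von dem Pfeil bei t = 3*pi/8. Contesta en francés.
Nous devons intégrer notre équation du snap s(t) = 1024·sin(4·t) 1 fois. En prenant ∫s(t)dt et en appliquant j(0) = -256, nous trouvons j(t) = -256·cos(4·t). De l'équation du jerk j(t) = -256·cos(4·t), nous substituons t = 3*pi/8 pour obtenir j = 0.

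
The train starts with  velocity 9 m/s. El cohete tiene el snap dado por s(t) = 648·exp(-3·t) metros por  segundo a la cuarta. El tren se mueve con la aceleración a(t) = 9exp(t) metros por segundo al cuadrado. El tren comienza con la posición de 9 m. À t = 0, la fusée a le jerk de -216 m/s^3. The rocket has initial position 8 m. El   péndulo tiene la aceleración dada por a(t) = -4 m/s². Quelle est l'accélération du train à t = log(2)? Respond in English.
We have acceleration a(t) = 9·exp(t). Substituting t = log(2): a(log(2)) = 18.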